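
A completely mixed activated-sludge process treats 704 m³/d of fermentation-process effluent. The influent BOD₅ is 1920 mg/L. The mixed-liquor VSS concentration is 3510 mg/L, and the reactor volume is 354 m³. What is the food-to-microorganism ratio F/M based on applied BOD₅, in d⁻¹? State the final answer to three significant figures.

F/M = applied load / biomass = Q·S₀/(V·X) = 704 × 1920 / (354.0 × 3510) = 1.088 d⁻¹.

F/M ≈ 1.09 d⁻¹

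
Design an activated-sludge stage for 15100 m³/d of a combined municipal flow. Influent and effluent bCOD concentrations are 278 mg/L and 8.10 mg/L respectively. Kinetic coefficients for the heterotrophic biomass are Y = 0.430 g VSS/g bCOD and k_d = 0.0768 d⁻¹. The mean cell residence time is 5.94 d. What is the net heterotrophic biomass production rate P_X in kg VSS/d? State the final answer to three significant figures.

P_X ≈ 1200 kg VSS/d

Correct the yield for decay: Y_obs = Y/(1 + k_d θ_c) = 0.430 / (1 + 0.0768 × 5.94) = 0.430 / 1.456 = 0.2953.
Substrate removed = Q·(S₀ − S) = 15100 m³/d × (278 − 8.10) g/m³ = 4.08×10^6 g/d = 4075 kg/d.
So the net sludge growth is P_X = 0.2953 × 4075 = 1203 kg VSS/d.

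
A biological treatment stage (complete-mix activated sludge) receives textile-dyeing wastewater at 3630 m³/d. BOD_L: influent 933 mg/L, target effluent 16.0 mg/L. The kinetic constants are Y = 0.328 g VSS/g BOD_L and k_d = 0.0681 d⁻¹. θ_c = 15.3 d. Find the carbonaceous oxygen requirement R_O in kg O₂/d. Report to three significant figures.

R_O ≈ 2570 kg O₂/d

Observed yield with endogenous decay: Y_obs = Y / (1 + k_d·θ_c) = 0.328 / (1 + 0.0681 × 15.3) = 0.328 / 2.042 = 0.1606 g VSS/g BOD_L.
ΔS = 933 − 16.0 = 917.0 mg/L, so the substrate removal rate is 3630 × 917.0/1000 = 3329 kg BOD_L/d.
Biomass synthesised: P_X = Y_obs × 3329 = 534.7 kg VSS/d.
Carbonaceous O₂ demand = substrate oxidised − cell-mass equivalent = 3329 − 1.42 × 534.7 = 2569 kg O₂/d.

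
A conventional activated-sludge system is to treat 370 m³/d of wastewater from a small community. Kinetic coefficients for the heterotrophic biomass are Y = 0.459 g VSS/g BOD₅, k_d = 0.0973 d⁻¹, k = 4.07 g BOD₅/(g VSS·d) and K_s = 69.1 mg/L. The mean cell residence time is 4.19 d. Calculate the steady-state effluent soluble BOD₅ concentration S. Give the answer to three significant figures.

S ≈ 15.2 mg/L

From the Monod/SRT balance for a CMAS, S = K_s·(1+k_d θ_c)/[θ_c·(Y k − k_d) − 1] = 69.1 × (1 + 0.0973 × 4.19) / [4.19 × (0.459 × 4.07 − 0.0973) − 1] = 97.27 / 6.420 = 15.15 mg/L.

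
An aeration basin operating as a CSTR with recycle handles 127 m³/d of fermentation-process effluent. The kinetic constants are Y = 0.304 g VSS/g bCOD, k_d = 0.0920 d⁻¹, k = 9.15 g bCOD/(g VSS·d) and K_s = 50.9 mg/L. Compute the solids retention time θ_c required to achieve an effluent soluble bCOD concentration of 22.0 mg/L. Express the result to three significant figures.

Specific growth rate at S = 22.0 mg/L: μ = YkS/(K_s+S) = 0.304·9.15·22.0/(50.9+22.0) = 0.8394 d⁻¹.
θ_c = 1/(μ − k_d) = 1/(0.8394 − 0.0920) = 1/0.7474 = 1.338 d.

θ_c ≈ 1.34 d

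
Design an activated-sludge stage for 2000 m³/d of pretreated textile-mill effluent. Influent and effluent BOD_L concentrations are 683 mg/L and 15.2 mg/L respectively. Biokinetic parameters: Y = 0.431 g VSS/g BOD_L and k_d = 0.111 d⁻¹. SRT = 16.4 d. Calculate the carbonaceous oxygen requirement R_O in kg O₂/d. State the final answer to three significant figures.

R_O ≈ 1050 kg O₂/d

Y_obs = Y / (1 + k_d θ_c) = 0.431 / (1 + 0.111 × 16.4) = 0.431 / 2.820 = 0.1528.
Substrate removed = Q·(S₀ − S) = 2000 m³/d × (683 − 15.2) g/m³ = 1.34×10^6 g/d = 1336 kg/d.
P_X = Y_obs·Q·(S₀ − S) = 0.1528 × 1336 = 204.1 kg VSS/d.
Carbonaceous O₂ demand = substrate oxidised − cell-mass equivalent = 1336 − 1.42 × 204.1 = 1046 kg O₂/d.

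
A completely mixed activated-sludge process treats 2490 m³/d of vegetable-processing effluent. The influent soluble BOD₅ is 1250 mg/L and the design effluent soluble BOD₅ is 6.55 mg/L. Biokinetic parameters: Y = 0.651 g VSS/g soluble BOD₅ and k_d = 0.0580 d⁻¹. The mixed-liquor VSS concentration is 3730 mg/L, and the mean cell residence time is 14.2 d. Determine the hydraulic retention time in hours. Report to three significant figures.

τ ≈ 40.6 h

From the SRT design equation V = Y Q (S₀−S) θ_c / [X (1 + k_d θ_c)] = 0.651 × 2490 × (1250 − 6.55) × 14.2 / [3730 × (1 + 0.0580 × 14.2)] = 2.86×10^7 / 6802 = 4208 m³.
Hydraulic retention time τ = V/Q = 4208 / 2490 = 1.690 d = 40.56 h.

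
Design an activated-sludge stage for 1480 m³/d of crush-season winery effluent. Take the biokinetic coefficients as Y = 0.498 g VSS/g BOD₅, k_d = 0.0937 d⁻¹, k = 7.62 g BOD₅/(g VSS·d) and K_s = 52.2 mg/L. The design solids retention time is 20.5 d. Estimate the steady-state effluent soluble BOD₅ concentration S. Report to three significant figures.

Effluent substrate depends only on kinetics and SRT: S = K_s(1 + k_d θ_c) / [θ_c(Yk − k_d) − 1] = 52.2 × (1 + 0.0937 × 20.5) / [20.5 × (0.498 × 7.62 − 0.0937) − 1] = 152.5 / 74.87 = 2.036 mg/L.

S ≈ 2.04 mg/L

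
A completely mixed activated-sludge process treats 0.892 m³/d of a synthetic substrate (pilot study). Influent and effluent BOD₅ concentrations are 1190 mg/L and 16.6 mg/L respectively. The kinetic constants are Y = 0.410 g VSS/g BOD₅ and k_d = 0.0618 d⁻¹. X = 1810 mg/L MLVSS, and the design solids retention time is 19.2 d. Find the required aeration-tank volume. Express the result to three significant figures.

Rearranging the biomass balance for a CMAS with decay, V = Y·Q·ΔS·θ_c / [X·(1+k_d θ_c)] = 0.410 × 0.892 × (1190 − 16.6) × 19.2 / [1810 × (1 + 0.0618 × 19.2)] = 8.24×10^3 / 3958 = 2.082 m³.

V ≈ 2.08 m³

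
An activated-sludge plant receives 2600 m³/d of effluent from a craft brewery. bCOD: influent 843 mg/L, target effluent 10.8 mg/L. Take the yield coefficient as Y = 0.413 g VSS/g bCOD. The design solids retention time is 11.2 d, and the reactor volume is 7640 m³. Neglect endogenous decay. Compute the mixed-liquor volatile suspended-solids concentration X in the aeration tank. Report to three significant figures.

Without decay, X = Y Q (S₀−S) θ_c / V = 0.413 × 2600 × (843 − 10.8) × 11.2 / 7640 = 1310 mg/L.

X ≈ 1310 mg/L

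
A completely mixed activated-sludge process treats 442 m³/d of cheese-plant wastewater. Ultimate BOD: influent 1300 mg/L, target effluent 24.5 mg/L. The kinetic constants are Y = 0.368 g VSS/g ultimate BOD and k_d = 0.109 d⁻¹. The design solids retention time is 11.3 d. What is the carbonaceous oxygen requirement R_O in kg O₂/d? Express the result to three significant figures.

R_O ≈ 432 kg O₂/d

The observed yield is Y_obs = Y/(1 + k_d·θ_c) = 0.368 / (1 + 0.109 × 11.3) = 0.368 / 2.232 = 0.1649 g VSS per g ultimate BOD removed.
Q·(S₀ − S) = 442 × (1300 − 24.5) × 10⁻³ = 563.8 kg/d removed.
Net sludge production P_X = 0.1649 × 563.8 = 92.96 kg VSS/d.
Carbonaceous O₂ demand = substrate oxidised − cell-mass equivalent = 563.8 − 1.42 × 92.96 = 431.8 kg O₂/d.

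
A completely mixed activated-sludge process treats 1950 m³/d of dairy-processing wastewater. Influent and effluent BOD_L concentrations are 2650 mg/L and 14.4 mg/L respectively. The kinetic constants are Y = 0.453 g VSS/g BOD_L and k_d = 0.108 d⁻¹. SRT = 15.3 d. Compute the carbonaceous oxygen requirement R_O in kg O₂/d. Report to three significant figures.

The observed yield is Y_obs = Y/(1 + k_d·θ_c) = 0.453 / (1 + 0.108 × 15.3) = 0.453 / 2.652 = 0.1708 g VSS per g BOD_L removed.
Q·(S₀ − S) = 1950 × (2650 − 14.4) × 10⁻³ = 5139 kg/d removed.
Biomass synthesised: P_X = Y_obs × 5139 = 877.8 kg VSS/d.
R_O = Q·(S₀ − S) − 1.42·P_X = 5139 − 1.42 × 877.8 = 3893 kg O₂/d.

R_O ≈ 3890 kg O₂/d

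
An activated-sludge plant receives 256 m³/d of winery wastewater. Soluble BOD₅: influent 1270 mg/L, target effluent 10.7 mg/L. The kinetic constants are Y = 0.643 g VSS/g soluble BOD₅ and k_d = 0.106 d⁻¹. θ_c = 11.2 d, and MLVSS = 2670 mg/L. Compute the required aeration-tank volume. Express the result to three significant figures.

From the SRT design equation V = Y Q (S₀−S) θ_c / [X (1 + k_d θ_c)] = 0.643 × 256 × (1270 − 10.7) × 11.2 / [2670 × (1 + 0.106 × 11.2)] = 2.32×10^6 / 5840 = 397.6 m³.

V ≈ 398 m³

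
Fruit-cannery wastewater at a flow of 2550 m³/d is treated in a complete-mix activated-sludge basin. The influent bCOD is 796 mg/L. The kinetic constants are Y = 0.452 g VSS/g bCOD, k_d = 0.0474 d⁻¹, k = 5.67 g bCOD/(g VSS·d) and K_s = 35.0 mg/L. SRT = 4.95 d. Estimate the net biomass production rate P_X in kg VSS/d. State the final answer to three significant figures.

P_X ≈ 740 kg VSS/d

From the Monod/SRT balance for a CMAS, S = K_s·(1+k_d θ_c)/[θ_c·(Y k − k_d) − 1] = 35.0 × (1 + 0.0474 × 4.95) / [4.95 × (0.452 × 5.67 − 0.0474) − 1] = 43.21 / 11.45 = 3.774 mg/L.
The observed yield is Y_obs = Y/(1 + k_d·θ_c) = 0.452 / (1 + 0.0474 × 4.95) = 0.452 / 1.235 = 0.3661 g VSS per g bCOD removed.
Q·(S₀ − S) = 2550 × (796 − 3.77) × 10⁻³ = 2020 kg/d removed.
Net biomass production P_X = Y_obs × Q·(S₀ − S) = 0.3661 × 2020 = 739.6 kg VSS/d.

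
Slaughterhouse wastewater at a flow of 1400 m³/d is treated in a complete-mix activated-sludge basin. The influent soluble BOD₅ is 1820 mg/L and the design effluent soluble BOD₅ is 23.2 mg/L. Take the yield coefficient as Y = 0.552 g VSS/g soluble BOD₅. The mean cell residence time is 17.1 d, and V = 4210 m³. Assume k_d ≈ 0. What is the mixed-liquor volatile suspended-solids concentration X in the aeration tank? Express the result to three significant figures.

From V·X = Y·Q·(S₀ − S)·θ_c (decay neglected): X = 0.552 × 1400 × (1820 − 23.2) × 17.1 / 4210 = 5640 mg/L.

X ≈ 5640 mg/L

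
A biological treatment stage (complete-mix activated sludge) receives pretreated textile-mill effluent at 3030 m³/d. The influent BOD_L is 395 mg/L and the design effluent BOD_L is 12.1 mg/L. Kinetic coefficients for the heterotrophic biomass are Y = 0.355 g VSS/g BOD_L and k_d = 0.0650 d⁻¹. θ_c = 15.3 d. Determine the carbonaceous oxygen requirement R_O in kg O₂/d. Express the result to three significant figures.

Y_obs = Y / (1 + k_d θ_c) = 0.355 / (1 + 0.0650 × 15.3) = 0.355 / 1.994 = 0.1780.
Substrate removed = Q·(S₀ − S) = 3030 m³/d × (395 − 12.1) g/m³ = 1.16×10^6 g/d = 1160 kg/d.
Net sludge production P_X = 0.1780 × 1160 = 206.5 kg VSS/d.
R_O = Q·(S₀ − S) − 1.42·P_X = 1160 − 1.42 × 206.5 = 867.0 kg O₂/d.

R_O ≈ 867 kg O₂/d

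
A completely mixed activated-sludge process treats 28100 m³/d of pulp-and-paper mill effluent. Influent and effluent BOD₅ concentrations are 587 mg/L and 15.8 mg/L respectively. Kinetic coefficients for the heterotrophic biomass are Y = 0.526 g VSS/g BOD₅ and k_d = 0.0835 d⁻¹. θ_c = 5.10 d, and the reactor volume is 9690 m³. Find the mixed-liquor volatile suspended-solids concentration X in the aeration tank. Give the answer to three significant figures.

X ≈ 3120 mg/L

X = Y·Q·ΔS·θ_c / [V·(1 + k_d θ_c)] = 0.526 × 28100 × (587 − 15.8) × 5.10 / [9690 × (1 + 0.0835 × 5.10)] = 3116 mg/L.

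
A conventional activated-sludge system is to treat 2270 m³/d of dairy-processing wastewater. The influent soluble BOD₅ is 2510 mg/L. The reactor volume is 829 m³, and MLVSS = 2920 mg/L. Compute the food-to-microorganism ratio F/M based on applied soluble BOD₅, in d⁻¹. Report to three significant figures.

Food-to-microorganism ratio F/M = Q S₀ / (V X) = 2270 × 2510 / (829.0 × 2920) = 2.354 d⁻¹.

F/M ≈ 2.35 d⁻¹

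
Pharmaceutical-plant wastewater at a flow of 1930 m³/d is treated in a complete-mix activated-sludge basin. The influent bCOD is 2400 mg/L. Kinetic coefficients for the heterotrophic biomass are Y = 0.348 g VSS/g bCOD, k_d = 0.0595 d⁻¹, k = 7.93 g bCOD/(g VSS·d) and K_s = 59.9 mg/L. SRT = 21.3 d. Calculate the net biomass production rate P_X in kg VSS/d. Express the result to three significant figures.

P_X ≈ 710 kg VSS/d

Effluent substrate depends only on kinetics and SRT: S = K_s(1 + k_d θ_c) / [θ_c(Yk − k_d) − 1] = 59.9 × (1 + 0.0595 × 21.3) / [21.3 × (0.348 × 7.93 − 0.0595) − 1] = 135.8 / 56.51 = 2.403 mg/L.
Correct the yield for decay: Y_obs = Y/(1 + k_d θ_c) = 0.348 / (1 + 0.0595 × 21.3) = 0.348 / 2.267 = 0.1535.
Q·(S₀ − S) = 1930 × (2400 − 2.40) × 10⁻³ = 4627 kg/d removed.
So the net sludge growth is P_X = 0.1535 × 4627 = 710.2 kg VSS/d.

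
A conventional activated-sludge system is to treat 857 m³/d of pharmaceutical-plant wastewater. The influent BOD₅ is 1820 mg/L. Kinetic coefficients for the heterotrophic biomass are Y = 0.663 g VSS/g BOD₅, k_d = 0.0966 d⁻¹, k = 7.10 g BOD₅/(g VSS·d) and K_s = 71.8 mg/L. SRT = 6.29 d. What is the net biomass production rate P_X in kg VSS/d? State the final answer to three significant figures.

P_X ≈ 642 kg VSS/d

For a completely mixed reactor with recycle the Lawrence–McCarty relation gives S = K_s·(1 + k_d·θ_c) / [θ_c·(Y·k − k_d) − 1] = 71.8 × (1 + 0.0966 × 6.29) / [6.29 × (0.663 × 7.10 − 0.0966) − 1] = 115.4 / 28.00 = 4.122 mg/L.
Correct the yield for decay: Y_obs = Y/(1 + k_d θ_c) = 0.663 / (1 + 0.0966 × 6.29) = 0.663 / 1.608 = 0.4124.
Q·(S₀ − S) = 857 × (1820 − 4.12) × 10⁻³ = 1556 kg/d removed.
P_X = Y_obs · Q(S₀ − S) = 0.4124 × 1556 = 641.8 kg VSS/d.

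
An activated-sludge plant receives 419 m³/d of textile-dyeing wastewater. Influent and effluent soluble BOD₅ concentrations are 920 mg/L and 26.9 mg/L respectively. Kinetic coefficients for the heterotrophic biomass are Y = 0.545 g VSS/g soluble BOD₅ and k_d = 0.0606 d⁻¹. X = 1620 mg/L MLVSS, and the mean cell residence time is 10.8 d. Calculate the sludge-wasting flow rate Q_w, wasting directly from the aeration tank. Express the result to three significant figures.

Q_w ≈ 76.1 m³/d

Steady-state biomass mass balance: V·X·(1 + k_d·θ_c) = Y·Q·(S₀ − S)·θ_c, so V = 0.545 × 419 × (920 − 26.9) × 10.8 / [1620 × (1 + 0.0606 × 10.8)] = 2.2×10^6 / 2680 = 821.8 m³.
For wasting at MLVSS concentration, Q_w = V/θ_c = 821.8/10.8 = 76.09 m³/d.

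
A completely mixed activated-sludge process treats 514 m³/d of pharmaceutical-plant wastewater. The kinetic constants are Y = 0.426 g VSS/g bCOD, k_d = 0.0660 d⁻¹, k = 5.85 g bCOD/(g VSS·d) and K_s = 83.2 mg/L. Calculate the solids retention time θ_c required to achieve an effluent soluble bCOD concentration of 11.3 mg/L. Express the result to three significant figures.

θ_c ≈ 4.31 d

From 1/θ_c = Y·k·S/(K_s + S) − k_d: Y·k·S/(K_s+S) = 0.426 × 5.85 × 11.3 / (83.2 + 11.3) = 0.2980 d⁻¹.
1/θ_c = 0.2980 − 0.0660 = 0.2320 d⁻¹, so θ_c = 4.310 d.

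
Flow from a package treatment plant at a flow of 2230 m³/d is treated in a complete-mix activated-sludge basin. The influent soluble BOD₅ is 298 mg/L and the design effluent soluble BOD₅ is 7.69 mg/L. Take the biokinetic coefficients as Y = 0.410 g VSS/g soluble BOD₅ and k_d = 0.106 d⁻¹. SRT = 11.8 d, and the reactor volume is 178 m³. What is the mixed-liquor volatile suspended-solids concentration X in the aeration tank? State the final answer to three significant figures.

X ≈ 7820 mg/L

X = Y·Q·ΔS·θ_c / [V·(1 + k_d θ_c)] = 0.410 × 2230 × (298 − 7.69) × 11.8 / [178 × (1 + 0.106 × 11.8)] = 7818 mg/L.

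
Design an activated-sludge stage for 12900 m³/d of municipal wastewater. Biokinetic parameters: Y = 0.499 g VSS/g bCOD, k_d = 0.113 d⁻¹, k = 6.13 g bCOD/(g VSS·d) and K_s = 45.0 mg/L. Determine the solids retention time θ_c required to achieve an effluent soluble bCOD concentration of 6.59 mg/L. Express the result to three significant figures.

θ_c ≈ 3.60 d

At the target effluent, Y k S/(K_s+S) = 0.499×6.13×6.59/51.59 = 0.3907 d⁻¹.
1/θ_c = 0.3907 − 0.113 = 0.2777 d⁻¹, so θ_c = 3.601 d.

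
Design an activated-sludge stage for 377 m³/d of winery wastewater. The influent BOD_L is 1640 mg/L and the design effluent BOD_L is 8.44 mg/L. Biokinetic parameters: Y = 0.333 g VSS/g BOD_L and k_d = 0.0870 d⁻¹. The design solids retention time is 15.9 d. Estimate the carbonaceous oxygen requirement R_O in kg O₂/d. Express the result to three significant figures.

R_O ≈ 493 kg O₂/d

Observed yield with endogenous decay: Y_obs = Y / (1 + k_d·θ_c) = 0.333 / (1 + 0.0870 × 15.9) = 0.333 / 2.383 = 0.1397 g VSS/g BOD_L.
Q·(S₀ − S) = 377 × (1640 − 8.44) × 10⁻³ = 615.1 kg/d removed.
Biomass synthesised: P_X = Y_obs × 615.1 = 85.94 kg VSS/d.
Carbonaceous O₂ demand = substrate oxidised − cell-mass equivalent = 615.1 − 1.42 × 85.94 = 493.1 kg O₂/d.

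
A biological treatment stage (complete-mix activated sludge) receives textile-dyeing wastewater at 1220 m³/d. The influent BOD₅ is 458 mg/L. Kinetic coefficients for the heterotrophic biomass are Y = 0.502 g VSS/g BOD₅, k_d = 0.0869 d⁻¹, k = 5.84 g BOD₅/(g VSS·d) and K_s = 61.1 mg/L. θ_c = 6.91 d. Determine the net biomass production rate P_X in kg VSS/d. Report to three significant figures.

Effluent substrate depends only on kinetics and SRT: S = K_s(1 + k_d θ_c) / [θ_c(Yk − k_d) − 1] = 61.1 × (1 + 0.0869 × 6.91) / [6.91 × (0.502 × 5.84 − 0.0869) − 1] = 97.79 / 18.66 = 5.241 mg/L.
The observed yield is Y_obs = Y/(1 + k_d·θ_c) = 0.502 / (1 + 0.0869 × 6.91) = 0.502 / 1.600 = 0.3137 g VSS per g BOD₅ removed.
Substrate removed = Q·(S₀ − S) = 1220 m³/d × (458 − 5.24) g/m³ = 5.52×10^5 g/d = 552.4 kg/d.
P_X = Y_obs · Q(S₀ − S) = 0.3137 × 552.4 = 173.3 kg VSS/d.

P_X ≈ 173 kg VSS/d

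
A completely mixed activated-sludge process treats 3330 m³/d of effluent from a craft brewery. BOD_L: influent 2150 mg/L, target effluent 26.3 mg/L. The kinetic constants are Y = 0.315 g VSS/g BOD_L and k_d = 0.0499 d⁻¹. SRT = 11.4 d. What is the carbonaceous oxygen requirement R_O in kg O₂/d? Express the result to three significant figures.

R_O ≈ 5060 kg O₂/d

Correct the yield for decay: Y_obs = Y/(1 + k_d θ_c) = 0.315 / (1 + 0.0499 × 11.4) = 0.315 / 1.569 = 0.2008.
Substrate removed = Q·(S₀ − S) = 3330 m³/d × (2150 − 26.3) g/m³ = 7.07×10^6 g/d = 7072 kg/d.
P_X = Y_obs·Q·(S₀ − S) = 0.2008 × 7072 = 1420 kg VSS/d.
R_O = Q·(S₀ − S) − 1.42·P_X = 7072 − 1.42 × 1420 = 5056 kg O₂/d.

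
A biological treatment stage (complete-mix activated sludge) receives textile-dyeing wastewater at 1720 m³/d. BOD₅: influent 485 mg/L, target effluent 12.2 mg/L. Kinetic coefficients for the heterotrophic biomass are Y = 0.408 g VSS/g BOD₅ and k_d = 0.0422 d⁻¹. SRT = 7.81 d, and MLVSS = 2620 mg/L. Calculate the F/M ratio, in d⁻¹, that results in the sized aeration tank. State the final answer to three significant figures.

F/M ≈ 0.428 d⁻¹

Rearranging the biomass balance for a CMAS with decay, V = Y·Q·ΔS·θ_c / [X·(1+k_d θ_c)] = 0.408 × 1720 × (485 − 12.2) × 7.81 / [2620 × (1 + 0.0422 × 7.81)] = 2.59×10^6 / 3484 = 743.9 m³.
F/M = Q·S₀ / (V·X) = 1720 × 485 / (743.9 × 2620) = 0.4280 g BOD₅·(g VSS·d)⁻¹.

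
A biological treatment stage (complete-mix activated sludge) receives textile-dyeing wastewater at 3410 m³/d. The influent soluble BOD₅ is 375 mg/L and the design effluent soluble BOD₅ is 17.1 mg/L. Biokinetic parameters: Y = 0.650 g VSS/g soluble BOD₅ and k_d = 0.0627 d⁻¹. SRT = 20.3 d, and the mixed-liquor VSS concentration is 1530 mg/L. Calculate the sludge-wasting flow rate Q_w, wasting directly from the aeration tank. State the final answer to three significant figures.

Steady-state biomass mass balance: V·X·(1 + k_d·θ_c) = Y·Q·(S₀ − S)·θ_c, so V = 0.650 × 3410 × (375 − 17.1) × 20.3 / [1530 × (1 + 0.0627 × 20.3)] = 1.61×10^7 / 3477 = 4631 m³.
Wasting from the aeration tank: Q_w = V / θ_c = 4631 / 20.3 = 228.1 m³/d.

Q_w ≈ 228 m³/d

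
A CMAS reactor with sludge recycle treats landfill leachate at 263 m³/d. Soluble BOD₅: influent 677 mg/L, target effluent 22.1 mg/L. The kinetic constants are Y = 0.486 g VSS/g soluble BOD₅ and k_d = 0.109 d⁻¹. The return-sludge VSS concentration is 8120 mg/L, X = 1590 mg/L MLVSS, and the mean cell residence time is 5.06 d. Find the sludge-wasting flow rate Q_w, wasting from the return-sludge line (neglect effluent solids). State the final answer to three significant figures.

Steady-state biomass mass balance: V·X·(1 + k_d·θ_c) = Y·Q·(S₀ − S)·θ_c, so V = 0.486 × 263 × (677 − 22.1) × 5.06 / [1590 × (1 + 0.109 × 5.06)] = 4.24×10^5 / 2467 = 171.7 m³.
θ_c = V·X/(Q_w·X_r) when wasting from the recycle, so Q_w = V·X/(θ_c·X_r) = 171.7 × 1590 / (5.06 × 8120) = 6.644 m³/d.

Q_w ≈ 6.64 m³/d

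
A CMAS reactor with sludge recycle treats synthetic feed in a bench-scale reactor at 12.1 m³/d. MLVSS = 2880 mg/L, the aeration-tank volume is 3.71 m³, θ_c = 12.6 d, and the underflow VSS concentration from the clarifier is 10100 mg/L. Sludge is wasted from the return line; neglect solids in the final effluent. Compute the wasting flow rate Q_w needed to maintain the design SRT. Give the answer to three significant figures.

Q_w ≈ 0.0840 m³/d

Q_w = (V·X)/(θ_c X_r) = 3.710 × 2880 / (12.6 × 10100) = 0.08396 m³/d.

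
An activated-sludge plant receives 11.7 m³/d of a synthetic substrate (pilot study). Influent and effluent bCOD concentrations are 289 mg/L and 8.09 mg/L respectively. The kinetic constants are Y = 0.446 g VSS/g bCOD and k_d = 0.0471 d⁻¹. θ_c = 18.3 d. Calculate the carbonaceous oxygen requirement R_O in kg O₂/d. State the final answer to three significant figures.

Correct the yield for decay: Y_obs = Y/(1 + k_d θ_c) = 0.446 / (1 + 0.0471 × 18.3) = 0.446 / 1.862 = 0.2395.
Substrate removed = Q·(S₀ − S) = 11.7 m³/d × (289 − 8.09) g/m³ = 3.29×10^3 g/d = 3.287 kg/d.
Net sludge production P_X = 0.2395 × 3.287 = 0.7873 kg VSS/d.
Carbonaceous O₂ demand = substrate oxidised − cell-mass equivalent = 3.287 − 1.42 × 0.7873 = 2.169 kg O₂/d.

R_O ≈ 2.17 kg O₂/d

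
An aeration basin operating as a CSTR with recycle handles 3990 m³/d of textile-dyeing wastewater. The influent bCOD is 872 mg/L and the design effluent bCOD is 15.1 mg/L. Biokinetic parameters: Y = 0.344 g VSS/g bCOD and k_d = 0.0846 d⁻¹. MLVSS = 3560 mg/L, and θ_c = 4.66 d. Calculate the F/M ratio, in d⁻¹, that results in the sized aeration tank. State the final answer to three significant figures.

F/M ≈ 0.885 d⁻¹

From the SRT design equation V = Y Q (S₀−S) θ_c / [X (1 + k_d θ_c)] = 0.344 × 3990 × (872 − 15.1) × 4.66 / [3560 × (1 + 0.0846 × 4.66)] = 5.48×10^6 / 4963 = 1104 m³.
F/M = Q·S₀ / (V·X) = 3990 × 872 / (1104 × 3560) = 0.8851 g bCOD·(g VSS·d)⁻¹.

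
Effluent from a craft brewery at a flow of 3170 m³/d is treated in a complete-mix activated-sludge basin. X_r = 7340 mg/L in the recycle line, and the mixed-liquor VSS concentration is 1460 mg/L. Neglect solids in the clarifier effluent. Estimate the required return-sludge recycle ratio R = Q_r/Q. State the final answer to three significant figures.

Solids balance on the clarifier gives (1+R)X = R·X_r, so R = X/(X_r − X) = 1460 / (7340 − 1460) = 0.2483.

R ≈ 0.248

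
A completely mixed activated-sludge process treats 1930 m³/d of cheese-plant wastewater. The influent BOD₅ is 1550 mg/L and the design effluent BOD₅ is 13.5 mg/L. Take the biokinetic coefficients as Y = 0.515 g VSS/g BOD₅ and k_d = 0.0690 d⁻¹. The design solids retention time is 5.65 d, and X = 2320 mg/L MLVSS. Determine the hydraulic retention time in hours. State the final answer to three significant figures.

τ ≈ 33.3 h

From the SRT design equation V = Y Q (S₀−S) θ_c / [X (1 + k_d θ_c)] = 0.515 × 1930 × (1550 − 13.5) × 5.65 / [2320 × (1 + 0.0690 × 5.65)] = 8.63×10^6 / 3224 = 2676 m³.
Hydraulic retention time τ = V/Q = 2676 / 1930 = 1.387 d = 33.28 h.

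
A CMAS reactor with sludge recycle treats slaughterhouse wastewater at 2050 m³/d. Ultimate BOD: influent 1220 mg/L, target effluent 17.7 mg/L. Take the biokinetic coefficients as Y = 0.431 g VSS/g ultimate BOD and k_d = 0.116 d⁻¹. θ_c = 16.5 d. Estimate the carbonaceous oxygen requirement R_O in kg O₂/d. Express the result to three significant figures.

R_O ≈ 1950 kg O₂/d

The observed yield is Y_obs = Y/(1 + k_d·θ_c) = 0.431 / (1 + 0.116 × 16.5) = 0.431 / 2.914 = 0.1479 g VSS per g ultimate BOD removed.
Mass of ultimate BOD removed per day: Q(S₀ − S) = 2050 × 1202 g/m³ = 2465 kg/d.
P_X = Y_obs·Q·(S₀ − S) = 0.1479 × 2465 = 364.5 kg VSS/d.
R_O = Q·ΔS − 1.42 P_X = 2465 − 517.7 = 1947 kg O₂/d.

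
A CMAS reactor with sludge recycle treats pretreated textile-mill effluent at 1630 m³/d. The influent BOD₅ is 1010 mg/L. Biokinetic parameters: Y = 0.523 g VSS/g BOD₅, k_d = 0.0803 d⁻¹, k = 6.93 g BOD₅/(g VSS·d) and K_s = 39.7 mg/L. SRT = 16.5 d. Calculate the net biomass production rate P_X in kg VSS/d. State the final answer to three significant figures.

From the Monod/SRT balance for a CMAS, S = K_s·(1+k_d θ_c)/[θ_c·(Y k − k_d) − 1] = 39.7 × (1 + 0.0803 × 16.5) / [16.5 × (0.523 × 6.93 − 0.0803) − 1] = 92.30 / 57.48 = 1.606 mg/L.
Correct the yield for decay: Y_obs = Y/(1 + k_d θ_c) = 0.523 / (1 + 0.0803 × 16.5) = 0.523 / 2.325 = 0.2250.
Q·(S₀ − S) = 1630 × (1010 − 1.61) × 10⁻³ = 1644 kg/d removed.
Biomass produced: P_X = Y_obs·Q·ΔS = 0.2250 × 1644 ≈ 369.7 kg VSS/d.

P_X ≈ 370 kg VSS/d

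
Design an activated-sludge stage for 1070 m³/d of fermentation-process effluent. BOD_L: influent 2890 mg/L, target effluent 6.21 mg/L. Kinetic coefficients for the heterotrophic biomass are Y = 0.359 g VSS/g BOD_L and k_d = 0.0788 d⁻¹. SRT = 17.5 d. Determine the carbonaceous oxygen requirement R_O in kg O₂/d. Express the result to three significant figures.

The observed yield is Y_obs = Y/(1 + k_d·θ_c) = 0.359 / (1 + 0.0788 × 17.5) = 0.359 / 2.379 = 0.1509 g VSS per g BOD_L removed.
Mass of BOD_L removed per day: Q(S₀ − S) = 1070 × 2884 g/m³ = 3086 kg/d.
Biomass synthesised: P_X = Y_obs × 3086 = 465.6 kg VSS/d.
Carbonaceous O₂ demand = substrate oxidised − cell-mass equivalent = 3086 − 1.42 × 465.6 = 2424 kg O₂/d.

R_O ≈ 2420 kg O₂/d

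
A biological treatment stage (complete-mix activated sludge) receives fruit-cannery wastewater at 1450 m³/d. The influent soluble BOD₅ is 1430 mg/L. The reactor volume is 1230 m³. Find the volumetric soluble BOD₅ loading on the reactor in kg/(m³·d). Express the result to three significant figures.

L_v ≈ 1.69 kg soluble BOD₅/(m³·d)

L_v = Q S₀ / V = 1450 × 1430 × 10⁻³ / 1230 = 1.686 kg/(m³·d).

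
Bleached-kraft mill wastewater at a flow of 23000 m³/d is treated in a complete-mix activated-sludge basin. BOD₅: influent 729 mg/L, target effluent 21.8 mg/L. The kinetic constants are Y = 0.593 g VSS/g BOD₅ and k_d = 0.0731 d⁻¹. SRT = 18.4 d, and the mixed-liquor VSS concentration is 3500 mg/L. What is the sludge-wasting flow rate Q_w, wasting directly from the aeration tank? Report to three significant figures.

Steady-state biomass mass balance: V·X·(1 + k_d·θ_c) = Y·Q·(S₀ − S)·θ_c, so V = 0.593 × 23000 × (729 − 21.8) × 18.4 / [3500 × (1 + 0.0731 × 18.4)] = 1.77×10^8 / 8208 = 21623 m³.
Wasting from the aeration tank: Q_w = V / θ_c = 21623 / 18.4 = 1175 m³/d.

Q_w ≈ 1180 m³/d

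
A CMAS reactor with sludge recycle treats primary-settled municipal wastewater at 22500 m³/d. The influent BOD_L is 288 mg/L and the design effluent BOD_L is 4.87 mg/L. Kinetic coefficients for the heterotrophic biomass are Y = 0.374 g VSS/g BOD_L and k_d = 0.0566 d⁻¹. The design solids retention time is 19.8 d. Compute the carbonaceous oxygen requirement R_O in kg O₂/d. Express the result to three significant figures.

Y_obs = Y / (1 + k_d θ_c) = 0.374 / (1 + 0.0566 × 19.8) = 0.374 / 2.121 = 0.1764.
Substrate removed = Q·(S₀ − S) = 22500 m³/d × (288 − 4.87) g/m³ = 6.37×10^6 g/d = 6370 kg/d.
P_X = Y_obs·Q·(S₀ − S) = 0.1764 × 6370 = 1123 kg VSS/d.
Carbonaceous O₂ demand = substrate oxidised − cell-mass equivalent = 6370 − 1.42 × 1123 = 4775 kg O₂/d.

R_O ≈ 4780 kg O₂/d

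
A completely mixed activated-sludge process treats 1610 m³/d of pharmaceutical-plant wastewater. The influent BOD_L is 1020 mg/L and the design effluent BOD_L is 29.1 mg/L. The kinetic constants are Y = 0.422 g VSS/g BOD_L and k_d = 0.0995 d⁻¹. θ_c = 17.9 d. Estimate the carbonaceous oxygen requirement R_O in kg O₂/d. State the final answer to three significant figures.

R_O ≈ 1250 kg O₂/d

Observed yield with endogenous decay: Y_obs = Y / (1 + k_d·θ_c) = 0.422 / (1 + 0.0995 × 17.9) = 0.422 / 2.781 = 0.1517 g VSS/g BOD_L.
Q·(S₀ − S) = 1610 × (1020 − 29.1) × 10⁻³ = 1595 kg/d removed.
Biomass synthesised: P_X = Y_obs × 1595 = 242.1 kg VSS/d.
Carbonaceous O₂ demand = substrate oxidised − cell-mass equivalent = 1595 − 1.42 × 242.1 = 1252 kg O₂/d.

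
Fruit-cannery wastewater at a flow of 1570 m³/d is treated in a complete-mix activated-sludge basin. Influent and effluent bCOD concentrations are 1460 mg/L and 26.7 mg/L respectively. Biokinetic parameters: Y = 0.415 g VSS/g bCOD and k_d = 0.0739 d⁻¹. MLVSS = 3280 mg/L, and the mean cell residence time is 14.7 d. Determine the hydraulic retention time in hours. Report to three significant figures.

τ ≈ 30.7 h

From the SRT design equation V = Y Q (S₀−S) θ_c / [X (1 + k_d θ_c)] = 0.415 × 1570 × (1460 − 26.7) × 14.7 / [3280 × (1 + 0.0739 × 14.7)] = 1.37×10^7 / 6843 = 2006 m³.
Hydraulic retention time τ = V/Q = 2006 / 1570 = 1.278 d = 30.67 h.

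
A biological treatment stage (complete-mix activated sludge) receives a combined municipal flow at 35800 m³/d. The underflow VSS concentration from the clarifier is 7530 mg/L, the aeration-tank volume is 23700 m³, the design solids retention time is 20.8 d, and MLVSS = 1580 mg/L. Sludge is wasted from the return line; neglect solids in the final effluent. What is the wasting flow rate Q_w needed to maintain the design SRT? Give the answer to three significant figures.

Q_w ≈ 239 m³/d

θ_c = V·X/(Q_w·X_r) when wasting from the recycle, so Q_w = V·X/(θ_c·X_r) = 23700 × 1580 / (20.8 × 7530) = 239.1 m³/d.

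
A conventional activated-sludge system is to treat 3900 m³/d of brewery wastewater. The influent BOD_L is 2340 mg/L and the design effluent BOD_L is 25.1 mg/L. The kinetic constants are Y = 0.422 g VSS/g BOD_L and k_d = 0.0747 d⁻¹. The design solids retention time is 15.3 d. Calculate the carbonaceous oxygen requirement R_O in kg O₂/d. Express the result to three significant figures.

R_O ≈ 6500 kg O₂/d

Observed yield with endogenous decay: Y_obs = Y / (1 + k_d·θ_c) = 0.422 / (1 + 0.0747 × 15.3) = 0.422 / 2.143 = 0.1969 g VSS/g BOD_L.
Q·(S₀ − S) = 3900 × (2340 − 25.1) × 10⁻³ = 9028 kg/d removed.
Biomass synthesised: P_X = Y_obs × 9028 = 1778 kg VSS/d.
R_O = Q·ΔS − 1.42 P_X = 9028 − 2525 = 6504 kg O₂/d.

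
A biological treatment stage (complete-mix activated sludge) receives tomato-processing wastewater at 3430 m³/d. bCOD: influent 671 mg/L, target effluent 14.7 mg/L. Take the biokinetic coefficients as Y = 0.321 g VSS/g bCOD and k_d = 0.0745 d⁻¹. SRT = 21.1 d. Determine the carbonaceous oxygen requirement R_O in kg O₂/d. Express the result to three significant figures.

R_O ≈ 1850 kg O₂/d

Correct the yield for decay: Y_obs = Y/(1 + k_d θ_c) = 0.321 / (1 + 0.0745 × 21.1) = 0.321 / 2.572 = 0.1248.
ΔS = 671 − 14.7 = 656.3 mg/L, so the substrate removal rate is 3430 × 656.3/1000 = 2251 kg bCOD/d.
P_X = Y_obs·Q·(S₀ − S) = 0.1248 × 2251 = 281.0 kg VSS/d.
Carbonaceous O₂ demand = substrate oxidised − cell-mass equivalent = 2251 − 1.42 × 281.0 = 1852 kg O₂/d.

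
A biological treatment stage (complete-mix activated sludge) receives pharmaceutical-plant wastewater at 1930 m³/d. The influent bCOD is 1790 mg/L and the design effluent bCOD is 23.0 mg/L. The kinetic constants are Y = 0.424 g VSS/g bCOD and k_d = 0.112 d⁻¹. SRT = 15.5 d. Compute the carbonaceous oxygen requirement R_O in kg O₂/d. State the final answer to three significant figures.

Y_obs = Y / (1 + k_d θ_c) = 0.424 / (1 + 0.112 × 15.5) = 0.424 / 2.736 = 0.1550.
Substrate removed = Q·(S₀ − S) = 1930 m³/d × (1790 − 23.0) g/m³ = 3.41×10^6 g/d = 3410 kg/d.
Biomass synthesised: P_X = Y_obs × 3410 = 528.5 kg VSS/d.
R_O = Q·(S₀ − S) − 1.42·P_X = 3410 − 1.42 × 528.5 = 2660 kg O₂/d.

R_O ≈ 2660 kg O₂/d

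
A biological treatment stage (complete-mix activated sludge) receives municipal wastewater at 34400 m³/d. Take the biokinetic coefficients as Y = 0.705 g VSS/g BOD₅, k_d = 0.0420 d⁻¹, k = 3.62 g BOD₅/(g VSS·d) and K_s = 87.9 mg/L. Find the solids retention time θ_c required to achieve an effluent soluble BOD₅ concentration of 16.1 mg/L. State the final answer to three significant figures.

θ_c ≈ 2.83 d

Specific growth rate at S = 16.1 mg/L: μ = YkS/(K_s+S) = 0.705·3.62·16.1/(87.9+16.1) = 0.3951 d⁻¹.
1/θ_c = 0.3951 − 0.0420 = 0.3531 d⁻¹, so θ_c = 2.832 d.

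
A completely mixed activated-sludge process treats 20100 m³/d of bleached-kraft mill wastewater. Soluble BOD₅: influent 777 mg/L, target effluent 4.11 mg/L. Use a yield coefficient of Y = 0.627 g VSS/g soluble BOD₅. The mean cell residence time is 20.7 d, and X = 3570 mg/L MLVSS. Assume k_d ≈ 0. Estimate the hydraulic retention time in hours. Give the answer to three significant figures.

τ ≈ 67.4 h

V·X = Y·Q·ΔS·θ_c gives V = 0.627 × 20100 × (777 − 4.11) × 20.7 / 3570 = 56479 m³.
τ = V/Q = 56479/20100 = 2.810 d, or 67.44 h.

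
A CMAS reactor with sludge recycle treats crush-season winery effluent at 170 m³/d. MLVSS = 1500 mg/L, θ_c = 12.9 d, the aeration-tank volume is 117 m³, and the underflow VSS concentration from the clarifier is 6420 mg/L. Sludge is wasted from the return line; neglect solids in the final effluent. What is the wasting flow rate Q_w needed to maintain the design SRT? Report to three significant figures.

Q_w ≈ 2.12 m³/d

Q_w = (V·X)/(θ_c X_r) = 117.0 × 1500 / (12.9 × 6420) = 2.119 m³/d.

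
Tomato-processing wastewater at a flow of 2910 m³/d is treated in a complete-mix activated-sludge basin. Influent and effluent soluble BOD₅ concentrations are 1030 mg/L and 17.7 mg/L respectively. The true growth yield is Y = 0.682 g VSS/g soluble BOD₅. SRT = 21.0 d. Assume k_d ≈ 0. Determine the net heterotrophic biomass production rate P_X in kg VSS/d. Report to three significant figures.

No decay correction is needed, so Y_obs = Y = 0.682.
Mass of soluble BOD₅ removed per day: Q(S₀ − S) = 2910 × 1012 g/m³ = 2946 kg/d.
So the net sludge growth is P_X = 0.6820 × 2946 = 2009 kg VSS/d.

P_X ≈ 2010 kg VSS/d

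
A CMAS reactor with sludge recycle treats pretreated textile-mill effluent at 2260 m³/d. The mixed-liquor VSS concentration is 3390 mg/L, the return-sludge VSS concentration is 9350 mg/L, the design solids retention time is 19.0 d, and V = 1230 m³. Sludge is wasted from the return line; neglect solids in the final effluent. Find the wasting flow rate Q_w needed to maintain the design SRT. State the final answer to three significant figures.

θ_c = V·X/(Q_w·X_r) when wasting from the recycle, so Q_w = V·X/(θ_c·X_r) = 1230 × 3390 / (19.0 × 9350) = 23.47 m³/d.

Q_w ≈ 23.5 m³/d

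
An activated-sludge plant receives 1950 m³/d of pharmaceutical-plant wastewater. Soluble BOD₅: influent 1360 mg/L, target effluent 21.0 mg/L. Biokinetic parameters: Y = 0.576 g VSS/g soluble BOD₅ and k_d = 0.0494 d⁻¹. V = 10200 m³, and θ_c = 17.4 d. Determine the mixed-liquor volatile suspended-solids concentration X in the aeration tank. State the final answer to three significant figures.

Solving the biomass balance for X: X = Y Q (S₀−S) θ_c / [V (1+k_d θ_c)] = 0.576 × 1950 × (1360 − 21.0) × 17.4 / [10200 × (1 + 0.0494 × 17.4)] = 1380 mg/L.

X ≈ 1380 mg/L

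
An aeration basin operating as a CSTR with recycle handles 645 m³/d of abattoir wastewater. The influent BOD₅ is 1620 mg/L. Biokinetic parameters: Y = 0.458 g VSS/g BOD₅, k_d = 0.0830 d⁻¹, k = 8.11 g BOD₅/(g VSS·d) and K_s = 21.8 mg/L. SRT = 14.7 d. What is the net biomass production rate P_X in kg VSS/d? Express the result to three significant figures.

For a completely mixed reactor with recycle the Lawrence–McCarty relation gives S = K_s·(1 + k_d·θ_c) / [θ_c·(Y·k − k_d) − 1] = 21.8 × (1 + 0.0830 × 14.7) / [14.7 × (0.458 × 8.11 − 0.0830) − 1] = 48.40 / 52.38 = 0.9240 mg/L.
Y_obs = Y / (1 + k_d θ_c) = 0.458 / (1 + 0.0830 × 14.7) = 0.458 / 2.220 = 0.2063.
Q·(S₀ − S) = 645 × (1620 − 0.924) × 10⁻³ = 1044 kg/d removed.
P_X = Y_obs · Q(S₀ − S) = 0.2063 × 1044 = 215.4 kg VSS/d.

P_X ≈ 215 kg VSS/d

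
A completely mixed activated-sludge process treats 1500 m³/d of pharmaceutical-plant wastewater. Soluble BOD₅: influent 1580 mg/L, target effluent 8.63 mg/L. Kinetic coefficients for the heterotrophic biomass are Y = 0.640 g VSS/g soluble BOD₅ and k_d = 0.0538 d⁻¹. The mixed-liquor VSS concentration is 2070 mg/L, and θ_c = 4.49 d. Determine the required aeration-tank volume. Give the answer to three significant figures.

Steady-state biomass mass balance: V·X·(1 + k_d·θ_c) = Y·Q·(S₀ − S)·θ_c, so V = 0.640 × 1500 × (1580 − 8.63) × 4.49 / [2070 × (1 + 0.0538 × 4.49)] = 6.77×10^6 / 2570 = 2635 m³.

V ≈ 2640 m³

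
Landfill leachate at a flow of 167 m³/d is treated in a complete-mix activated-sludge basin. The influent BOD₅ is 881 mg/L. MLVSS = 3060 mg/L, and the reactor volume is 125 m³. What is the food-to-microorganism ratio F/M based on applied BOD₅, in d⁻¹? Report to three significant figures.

F/M ≈ 0.385 d⁻¹

F/M = applied load / biomass = Q·S₀/(V·X) = 167 × 881 / (125.0 × 3060) = 0.3846 d⁻¹.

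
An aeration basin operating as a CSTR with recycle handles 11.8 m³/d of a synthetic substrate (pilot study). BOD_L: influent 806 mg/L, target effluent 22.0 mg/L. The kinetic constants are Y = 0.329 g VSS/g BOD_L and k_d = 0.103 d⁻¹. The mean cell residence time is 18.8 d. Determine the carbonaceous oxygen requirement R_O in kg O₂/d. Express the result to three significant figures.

Observed yield with endogenous decay: Y_obs = Y / (1 + k_d·θ_c) = 0.329 / (1 + 0.103 × 18.8) = 0.329 / 2.936 = 0.1120 g VSS/g BOD_L.
Q·(S₀ − S) = 11.8 × (806 − 22.0) × 10⁻³ = 9.251 kg/d removed.
P_X = Y_obs·Q·(S₀ − S) = 0.1120 × 9.251 = 1.037 kg VSS/d.
R_O = Q·(S₀ − S) − 1.42·P_X = 9.251 − 1.42 × 1.037 = 7.779 kg O₂/d.

R_O ≈ 7.78 kg O₂/d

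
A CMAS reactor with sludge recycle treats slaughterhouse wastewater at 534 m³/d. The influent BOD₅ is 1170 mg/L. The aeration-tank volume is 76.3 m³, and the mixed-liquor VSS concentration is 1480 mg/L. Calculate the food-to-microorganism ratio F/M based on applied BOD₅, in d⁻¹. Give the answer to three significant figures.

F/M ≈ 5.53 d⁻¹

Food-to-microorganism ratio F/M = Q S₀ / (V X) = 534 × 1170 / (76.30 × 1480) = 5.533 d⁻¹.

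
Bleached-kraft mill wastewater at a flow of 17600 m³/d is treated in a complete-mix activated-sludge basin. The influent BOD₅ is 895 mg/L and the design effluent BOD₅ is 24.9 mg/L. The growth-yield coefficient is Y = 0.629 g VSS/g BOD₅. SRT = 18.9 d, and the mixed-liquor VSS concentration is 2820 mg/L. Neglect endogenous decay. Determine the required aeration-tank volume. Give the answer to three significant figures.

V·X = Y·Q·ΔS·θ_c gives V = 0.629 × 17600 × (895 − 24.9) × 18.9 / 2820 = 64557 m³.

V ≈ 64600 m³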